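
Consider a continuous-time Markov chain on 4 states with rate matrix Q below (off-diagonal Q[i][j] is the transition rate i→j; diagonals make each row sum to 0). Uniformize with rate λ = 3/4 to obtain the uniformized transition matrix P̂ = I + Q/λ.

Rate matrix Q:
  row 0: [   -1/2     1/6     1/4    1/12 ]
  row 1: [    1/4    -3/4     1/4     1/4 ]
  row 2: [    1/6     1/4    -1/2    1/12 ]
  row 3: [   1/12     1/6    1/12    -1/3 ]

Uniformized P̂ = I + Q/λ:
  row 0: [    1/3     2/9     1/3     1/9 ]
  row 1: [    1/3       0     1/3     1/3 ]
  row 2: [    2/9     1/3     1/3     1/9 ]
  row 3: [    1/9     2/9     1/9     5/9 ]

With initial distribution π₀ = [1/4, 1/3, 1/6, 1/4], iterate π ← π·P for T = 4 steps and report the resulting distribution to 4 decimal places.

π = [0.2402, 0.2070, 0.2703, 0.2824]

t=0: π = [0.2500, 0.3333, 0.1667, 0.2500]
t=1: π = [0.2593, 0.1667, 0.2778, 0.2963]
t=2: π = [0.2366, 0.2160, 0.2675, 0.2798]
t=3: π = [0.2414, 0.2039, 0.2711, 0.2835]
t=4: π = [0.2402, 0.2070, 0.2703, 0.2824]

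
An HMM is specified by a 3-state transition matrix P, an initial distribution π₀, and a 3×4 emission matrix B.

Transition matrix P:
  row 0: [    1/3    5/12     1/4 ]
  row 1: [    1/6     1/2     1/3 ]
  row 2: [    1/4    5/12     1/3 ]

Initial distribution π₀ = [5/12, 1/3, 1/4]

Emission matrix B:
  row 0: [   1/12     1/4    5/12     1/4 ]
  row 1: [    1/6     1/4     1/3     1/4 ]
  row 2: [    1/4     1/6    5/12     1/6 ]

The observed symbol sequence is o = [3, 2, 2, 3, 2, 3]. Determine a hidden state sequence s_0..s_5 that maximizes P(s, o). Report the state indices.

t=0: δ = [1.042e-01, 8.333e-02, 4.167e-02]  (obs o_0=3)
t=1: δ = [1.447e-02, 1.447e-02, 1.157e-02]  ψ = [0, 0, 1]  (obs o_1=2)
t=2: δ = [2.009e-03, 2.411e-03, 2.009e-03]  ψ = [0, 1, 1]  (obs o_2=2)
t=3: δ = [1.674e-04, 3.014e-04, 1.340e-04]  ψ = [0, 1, 1]  (obs o_3=3)
t=4: δ = [2.326e-05, 5.023e-05, 4.186e-05]  ψ = [0, 1, 1]  (obs o_4=2)
t=5: δ = [2.616e-06, 6.279e-06, 2.791e-06]  ψ = [2, 1, 1]  (obs o_5=3)
backtrack: best end state = 1; path = [0, 1, 1, 1, 1, 1]

path = [0, 1, 1, 1, 1, 1]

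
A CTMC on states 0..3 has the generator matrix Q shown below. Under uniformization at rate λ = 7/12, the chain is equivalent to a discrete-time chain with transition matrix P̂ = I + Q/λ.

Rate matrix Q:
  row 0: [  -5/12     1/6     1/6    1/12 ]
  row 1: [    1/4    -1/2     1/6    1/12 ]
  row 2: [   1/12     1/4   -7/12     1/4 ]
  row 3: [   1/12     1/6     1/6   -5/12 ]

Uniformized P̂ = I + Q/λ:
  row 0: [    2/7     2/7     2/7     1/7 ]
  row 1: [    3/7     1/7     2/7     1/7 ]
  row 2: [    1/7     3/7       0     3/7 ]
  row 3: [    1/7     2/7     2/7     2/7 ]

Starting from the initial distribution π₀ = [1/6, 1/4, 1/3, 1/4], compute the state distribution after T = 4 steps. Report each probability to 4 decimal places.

π = [0.2597, 0.2771, 0.2230, 0.2403]

t=0: π = [0.1667, 0.2500, 0.3333, 0.2500]
t=1: π = [0.2381, 0.2976, 0.1905, 0.2738]
t=2: π = [0.2619, 0.2704, 0.2313, 0.2364]
t=3: π = [0.2575, 0.2801, 0.2196, 0.2427]
t=4: π = [0.2597, 0.2771, 0.2230, 0.2403]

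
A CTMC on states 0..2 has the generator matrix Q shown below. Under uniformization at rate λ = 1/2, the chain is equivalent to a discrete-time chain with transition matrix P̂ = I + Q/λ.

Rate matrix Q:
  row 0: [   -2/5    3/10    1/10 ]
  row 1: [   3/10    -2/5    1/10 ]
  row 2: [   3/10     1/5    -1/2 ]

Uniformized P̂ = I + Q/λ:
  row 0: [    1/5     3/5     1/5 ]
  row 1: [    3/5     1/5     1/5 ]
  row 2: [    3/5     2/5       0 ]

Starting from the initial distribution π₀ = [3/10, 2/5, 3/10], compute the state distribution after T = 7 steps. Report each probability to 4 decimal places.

π = [0.4288, 0.4046, 0.1667]

t=0: π = [0.3000, 0.4000, 0.3000]
t=1: π = [0.4800, 0.3800, 0.1400]
t=2: π = [0.4080, 0.4200, 0.1720]
t=3: π = [0.4368, 0.3976, 0.1656]
t=4: π = [0.4253, 0.4078, 0.1669]
t=5: π = [0.4299, 0.4035, 0.1666]
t=6: π = [0.4280, 0.4053, 0.1667]
t=7: π = [0.4288, 0.4046, 0.1667]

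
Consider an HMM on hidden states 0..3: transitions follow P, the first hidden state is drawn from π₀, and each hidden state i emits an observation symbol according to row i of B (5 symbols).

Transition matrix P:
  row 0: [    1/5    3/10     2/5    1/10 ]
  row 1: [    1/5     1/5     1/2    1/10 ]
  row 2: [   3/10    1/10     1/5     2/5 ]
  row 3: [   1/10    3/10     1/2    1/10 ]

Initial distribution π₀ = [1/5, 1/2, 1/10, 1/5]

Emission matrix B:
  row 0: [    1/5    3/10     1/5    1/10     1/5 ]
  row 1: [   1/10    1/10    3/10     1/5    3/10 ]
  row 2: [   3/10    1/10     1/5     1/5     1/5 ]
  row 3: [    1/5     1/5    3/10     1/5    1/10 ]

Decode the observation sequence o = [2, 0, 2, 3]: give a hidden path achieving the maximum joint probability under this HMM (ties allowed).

path = [1, 2, 3, 2]

t=0: δ = [4.000e-02, 1.500e-01, 2.000e-02, 6.000e-02]  (obs o_0=2)
t=1: δ = [6.000e-03, 3.000e-03, 2.250e-02, 3.000e-03]  ψ = [1, 1, 1, 1]  (obs o_1=0)
t=2: δ = [1.350e-03, 6.750e-04, 9.000e-04, 2.700e-03]  ψ = [2, 2, 2, 2]  (obs o_2=2)
t=3: δ = [2.700e-05, 1.620e-04, 2.700e-04, 7.200e-05]  ψ = [0, 3, 3, 2]  (obs o_3=3)
backtrack: best end state = 2; path = [1, 2, 3, 2]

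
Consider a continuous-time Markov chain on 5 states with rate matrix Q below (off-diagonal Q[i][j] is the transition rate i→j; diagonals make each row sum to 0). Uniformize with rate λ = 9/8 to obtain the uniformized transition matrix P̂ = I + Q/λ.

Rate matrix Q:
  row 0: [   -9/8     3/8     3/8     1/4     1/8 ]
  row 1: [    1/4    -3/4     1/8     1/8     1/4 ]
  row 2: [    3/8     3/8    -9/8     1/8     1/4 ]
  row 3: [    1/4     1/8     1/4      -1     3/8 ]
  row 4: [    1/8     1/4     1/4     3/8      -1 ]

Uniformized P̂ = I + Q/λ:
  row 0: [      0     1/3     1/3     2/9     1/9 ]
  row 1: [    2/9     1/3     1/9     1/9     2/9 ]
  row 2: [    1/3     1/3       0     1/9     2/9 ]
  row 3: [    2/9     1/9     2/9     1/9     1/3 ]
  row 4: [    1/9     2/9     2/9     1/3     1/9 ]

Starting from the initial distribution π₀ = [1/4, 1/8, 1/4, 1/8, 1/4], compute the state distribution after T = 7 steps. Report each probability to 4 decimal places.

π = [0.1794, 0.2722, 0.1734, 0.1754, 0.1996]

t=0: π = [0.2500, 0.1250, 0.2500, 0.1250, 0.2500]
t=1: π = [0.1667, 0.2778, 0.1806, 0.1944, 0.1806]
t=2: π = [0.1852, 0.2701, 0.1698, 0.1698, 0.2052]
t=3: π = [0.1771, 0.2728, 0.1751, 0.1773, 0.1977]
t=4: π = [0.1803, 0.2720, 0.1727, 0.1747, 0.2003]
t=5: π = [0.1791, 0.2723, 0.1737, 0.1757, 0.1993]
t=6: π = [0.1796, 0.2721, 0.1733, 0.1753, 0.1997]
t=7: π = [0.1794, 0.2722, 0.1734, 0.1754, 0.1996]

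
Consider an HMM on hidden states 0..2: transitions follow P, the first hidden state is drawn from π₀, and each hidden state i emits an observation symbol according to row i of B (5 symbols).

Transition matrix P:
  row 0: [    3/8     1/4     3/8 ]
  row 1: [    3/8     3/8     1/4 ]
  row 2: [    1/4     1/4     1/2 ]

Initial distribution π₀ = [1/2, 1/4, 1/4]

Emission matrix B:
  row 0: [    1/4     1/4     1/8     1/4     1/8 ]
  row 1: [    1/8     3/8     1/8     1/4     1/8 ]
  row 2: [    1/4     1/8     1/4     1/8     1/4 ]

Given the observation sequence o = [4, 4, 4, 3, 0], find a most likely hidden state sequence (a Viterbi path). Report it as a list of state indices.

path = [2, 2, 2, 2, 2]

t=0: δ = [6.250e-02, 3.125e-02, 6.250e-02]  (obs o_0=4)
t=1: δ = [2.930e-03, 1.953e-03, 7.812e-03]  ψ = [0, 0, 2]  (obs o_1=4)
t=2: δ = [2.441e-04, 2.441e-04, 9.766e-04]  ψ = [2, 2, 2]  (obs o_2=4)
t=3: δ = [6.104e-05, 6.104e-05, 6.104e-05]  ψ = [2, 2, 2]  (obs o_3=3)
t=4: δ = [5.722e-06, 2.861e-06, 7.629e-06]  ψ = [0, 1, 2]  (obs o_4=0)
backtrack: best end state = 2; path = [2, 2, 2, 2, 2]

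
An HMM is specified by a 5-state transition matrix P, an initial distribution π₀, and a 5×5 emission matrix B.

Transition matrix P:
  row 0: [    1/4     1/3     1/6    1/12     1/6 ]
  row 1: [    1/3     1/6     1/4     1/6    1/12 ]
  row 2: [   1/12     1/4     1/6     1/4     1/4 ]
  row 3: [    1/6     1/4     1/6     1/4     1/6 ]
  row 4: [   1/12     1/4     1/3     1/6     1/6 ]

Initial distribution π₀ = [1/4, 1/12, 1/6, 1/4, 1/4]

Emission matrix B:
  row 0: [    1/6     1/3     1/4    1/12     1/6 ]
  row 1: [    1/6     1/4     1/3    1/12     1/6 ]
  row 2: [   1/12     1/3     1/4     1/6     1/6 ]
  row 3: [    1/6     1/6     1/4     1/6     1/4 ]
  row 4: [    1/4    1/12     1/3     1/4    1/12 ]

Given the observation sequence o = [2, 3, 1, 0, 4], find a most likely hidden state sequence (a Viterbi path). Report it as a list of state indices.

t=0: δ = [6.250e-02, 2.778e-02, 4.167e-02, 6.250e-02, 8.333e-02]  (obs o_0=2)
t=1: δ = [1.302e-03, 1.736e-03, 4.630e-03, 2.604e-03, 3.472e-03]  ψ = [0, 0, 4, 3, 4]  (obs o_1=3)
t=2: δ = [1.929e-04, 2.894e-04, 3.858e-04, 1.929e-04, 9.645e-05]  ψ = [1, 2, 4, 2, 2]  (obs o_2=1)
t=3: δ = [1.608e-05, 1.608e-05, 6.028e-06, 1.608e-05, 2.411e-05]  ψ = [1, 2, 1, 2, 2]  (obs o_3=0)
t=4: δ = [8.931e-07, 1.005e-06, 1.340e-06, 1.005e-06, 3.349e-07]  ψ = [1, 4, 4, 3, 4]  (obs o_4=4)
backtrack: best end state = 2; path = [4, 4, 2, 4, 2]

path = [4, 4, 2, 4, 2]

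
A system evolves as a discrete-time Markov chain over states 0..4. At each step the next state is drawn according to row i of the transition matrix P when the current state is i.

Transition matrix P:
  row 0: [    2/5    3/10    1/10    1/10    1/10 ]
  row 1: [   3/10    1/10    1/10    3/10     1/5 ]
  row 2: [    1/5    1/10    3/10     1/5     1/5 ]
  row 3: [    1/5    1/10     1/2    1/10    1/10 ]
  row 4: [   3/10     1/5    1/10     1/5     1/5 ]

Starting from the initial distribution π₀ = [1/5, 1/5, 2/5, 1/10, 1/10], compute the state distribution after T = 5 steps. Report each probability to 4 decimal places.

π = [0.2909, 0.1735, 0.2106, 0.1712, 0.1538]

t=0: π = [0.2000, 0.2000, 0.4000, 0.1000, 0.1000]
t=1: π = [0.2700, 0.1500, 0.2200, 0.1900, 0.1700]
t=2: π = [0.2860, 0.1710, 0.2200, 0.1690, 0.1540]
t=3: π = [0.2897, 0.1726, 0.2116, 0.1716, 0.1545]
t=4: π = [0.2907, 0.1734, 0.2110, 0.1711, 0.1539]
t=5: π = [0.2909, 0.1735, 0.2106, 0.1712, 0.1538]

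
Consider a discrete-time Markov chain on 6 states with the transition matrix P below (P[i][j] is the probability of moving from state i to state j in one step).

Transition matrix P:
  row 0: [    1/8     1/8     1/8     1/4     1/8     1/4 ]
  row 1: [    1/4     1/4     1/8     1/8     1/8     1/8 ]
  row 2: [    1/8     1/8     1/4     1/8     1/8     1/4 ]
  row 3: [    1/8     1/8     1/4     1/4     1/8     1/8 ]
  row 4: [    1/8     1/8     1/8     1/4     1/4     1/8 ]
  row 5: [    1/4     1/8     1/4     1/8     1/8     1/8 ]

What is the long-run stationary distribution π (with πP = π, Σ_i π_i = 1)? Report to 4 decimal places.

Balance equations π_j = Σ_i π_i·P[i][j]:
  π_0 = 1/8·π_0 + 1/4·π_1 + 1/8·π_2 + 1/8·π_3 + 1/8·π_4 + 1/4·π_5
  π_1 = 1/8·π_0 + 1/4·π_1 + 1/8·π_2 + 1/8·π_3 + 1/8·π_4 + 1/8·π_5
  π_2 = 1/8·π_0 + 1/8·π_1 + 1/4·π_2 + 1/4·π_3 + 1/8·π_4 + 1/4·π_5
  π_3 = 1/4·π_0 + 1/8·π_1 + 1/8·π_2 + 1/4·π_3 + 1/4·π_4 + 1/8·π_5
  π_4 = 1/8·π_0 + 1/8·π_1 + 1/8·π_2 + 1/8·π_3 + 1/4·π_4 + 1/8·π_5
  normalize: π_0 + π_1 + π_2 + π_3 + π_4 + π_5 = 1
Solving the linear system gives exactly π = [116/707, 1/7, 137/707, 132/707, 1/7, 120/707].

π = [0.1641, 0.1429, 0.1938, 0.1867, 0.1429, 0.1697]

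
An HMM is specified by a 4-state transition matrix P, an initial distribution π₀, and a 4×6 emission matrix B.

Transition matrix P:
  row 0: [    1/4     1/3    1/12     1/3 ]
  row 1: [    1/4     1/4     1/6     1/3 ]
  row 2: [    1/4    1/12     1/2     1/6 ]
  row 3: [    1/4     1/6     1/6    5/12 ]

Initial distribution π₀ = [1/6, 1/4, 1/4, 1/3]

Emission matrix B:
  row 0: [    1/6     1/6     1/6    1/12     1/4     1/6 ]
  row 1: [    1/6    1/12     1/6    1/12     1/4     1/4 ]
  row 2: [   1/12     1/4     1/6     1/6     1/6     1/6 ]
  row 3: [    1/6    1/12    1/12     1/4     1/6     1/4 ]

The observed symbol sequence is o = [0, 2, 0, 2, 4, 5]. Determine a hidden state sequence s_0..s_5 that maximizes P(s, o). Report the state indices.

t=0: δ = [2.778e-02, 4.167e-02, 2.083e-02, 5.556e-02]  (obs o_0=0)
t=1: δ = [2.315e-03, 1.736e-03, 1.736e-03, 1.929e-03]  ψ = [3, 1, 2, 3]  (obs o_1=2)
t=2: δ = [9.645e-05, 1.286e-04, 7.234e-05, 1.340e-04]  ψ = [0, 0, 2, 3]  (obs o_2=0)
t=3: δ = [5.582e-06, 5.358e-06, 6.028e-06, 4.651e-06]  ψ = [3, 0, 2, 3]  (obs o_3=2)
t=4: δ = [3.768e-07, 4.651e-07, 5.023e-07, 3.230e-07]  ψ = [2, 0, 2, 3]  (obs o_4=4)
t=5: δ = [2.093e-08, 3.140e-08, 4.186e-08, 3.876e-08]  ψ = [2, 0, 2, 1]  (obs o_5=5)
backtrack: best end state = 2; path = [2, 2, 2, 2, 2, 2]

path = [2, 2, 2, 2, 2, 2]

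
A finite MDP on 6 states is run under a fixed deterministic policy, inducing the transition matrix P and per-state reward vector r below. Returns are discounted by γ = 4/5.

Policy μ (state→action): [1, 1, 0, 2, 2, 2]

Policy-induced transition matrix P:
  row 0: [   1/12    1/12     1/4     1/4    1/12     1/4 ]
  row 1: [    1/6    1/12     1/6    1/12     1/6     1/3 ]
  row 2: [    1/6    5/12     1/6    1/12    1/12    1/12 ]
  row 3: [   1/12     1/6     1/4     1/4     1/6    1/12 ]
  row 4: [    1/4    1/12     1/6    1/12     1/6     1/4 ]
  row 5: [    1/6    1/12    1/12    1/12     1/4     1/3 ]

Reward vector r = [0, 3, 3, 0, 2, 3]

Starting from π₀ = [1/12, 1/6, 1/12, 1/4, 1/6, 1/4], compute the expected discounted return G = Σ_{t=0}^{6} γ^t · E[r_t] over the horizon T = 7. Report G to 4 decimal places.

G = 7.6510

t=0: π = [0.0833, 0.1667, 0.0833, 0.2500, 0.1667, 0.2500], E[r] = 1.8333, γ^t·E[r] = 1.833333, running G = 1.833333
t=1: π = [0.1528, 0.1319, 0.1736, 0.1389, 0.1736, 0.2292], E[r] = 1.9514, γ^t·E[r] = 1.561111, running G = 3.394444
t=2: π = [0.1568, 0.1528, 0.1719, 0.1319, 0.1586, 0.2280], E[r] = 1.9751, γ^t·E[r] = 1.264074, running G = 4.658519
t=3: π = [0.1558, 0.1516, 0.1717, 0.1315, 0.1583, 0.2311], E[r] = 1.9799, γ^t·E[r] = 1.013704, running G = 5.672222
t=4: π = [0.1559, 0.1515, 0.1713, 0.1312, 0.1586, 0.2314], E[r] = 1.9800, γ^t·E[r] = 0.811001, running G = 6.483223
t=5: π = [0.1560, 0.1514, 0.1713, 0.1312, 0.1587, 0.2315], E[r] = 1.9799, γ^t·E[r] = 0.648769, running G = 7.131992
t=6: π = [0.1560, 0.1514, 0.1713, 0.1312, 0.1587, 0.2315], E[r] = 1.9799, γ^t·E[r] = 0.519009, running G = 7.651001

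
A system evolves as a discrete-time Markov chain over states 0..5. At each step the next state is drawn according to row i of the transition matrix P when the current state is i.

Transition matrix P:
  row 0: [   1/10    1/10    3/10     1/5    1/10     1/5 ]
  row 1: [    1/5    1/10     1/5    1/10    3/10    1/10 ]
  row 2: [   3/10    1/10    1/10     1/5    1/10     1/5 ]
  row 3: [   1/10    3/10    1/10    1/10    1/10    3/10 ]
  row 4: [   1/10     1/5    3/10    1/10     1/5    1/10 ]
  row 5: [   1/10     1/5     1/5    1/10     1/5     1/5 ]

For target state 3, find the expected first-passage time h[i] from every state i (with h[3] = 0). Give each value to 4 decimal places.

h = [6.5079, 7.2222, 6.5079, 0.0000, 7.2222, 7.3016]

First-step conditioning: h[3] = 0; for i ≠ 3, h[i] = 1 + Σ_k P[i][k]·h[k].
  h[0] = 1 + 1/10·h[0] + 1/10·h[1] + 3/10·h[2] + 1/10·h[4] + 1/5·h[5]
  h[1] = 1 + 1/5·h[0] + 1/10·h[1] + 1/5·h[2] + 3/10·h[4] + 1/10·h[5]
  h[2] = 1 + 3/10·h[0] + 1/10·h[1] + 1/10·h[2] + 1/10·h[4] + 1/5·h[5]
  h[4] = 1 + 1/10·h[0] + 1/5·h[1] + 3/10·h[2] + 1/5·h[4] + 1/10·h[5]
  h[5] = 1 + 1/10·h[0] + 1/5·h[1] + 1/5·h[2] + 1/5·h[4] + 1/5·h[5]
Solving the 5×5 linear system over states ≠ 3 gives exactly h = [410/63, 65/9, 410/63, 0, 65/9, 460/63] (h[3] = 0 is the target).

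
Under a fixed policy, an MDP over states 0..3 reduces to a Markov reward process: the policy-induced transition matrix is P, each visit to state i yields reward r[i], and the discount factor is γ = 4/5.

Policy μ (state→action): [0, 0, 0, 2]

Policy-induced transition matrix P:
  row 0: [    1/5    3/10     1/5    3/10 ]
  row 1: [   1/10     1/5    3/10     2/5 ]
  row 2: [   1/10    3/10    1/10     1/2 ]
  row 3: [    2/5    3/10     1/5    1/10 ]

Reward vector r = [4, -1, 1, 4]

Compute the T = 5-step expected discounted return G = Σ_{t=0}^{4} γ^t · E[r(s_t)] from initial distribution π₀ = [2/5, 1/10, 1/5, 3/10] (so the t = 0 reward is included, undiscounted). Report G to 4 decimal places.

G = 7.6323

t=0: π = [0.4000, 0.1000, 0.2000, 0.3000], E[r] = 2.9000, γ^t·E[r] = 2.900000, running G = 2.900000
t=1: π = [0.2300, 0.2900, 0.1900, 0.2900], E[r] = 1.9800, γ^t·E[r] = 1.584000, running G = 4.484000
t=2: π = [0.2100, 0.2710, 0.2100, 0.3090], E[r] = 2.0150, γ^t·E[r] = 1.289600, running G = 5.773600
t=3: π = [0.2137, 0.2729, 0.2061, 0.3073], E[r] = 2.0172, γ^t·E[r] = 1.032806, running G = 6.806406
t=4: π = [0.2136, 0.2727, 0.2067, 0.3071], E[r] = 2.0164, γ^t·E[r] = 0.825922, running G = 7.632328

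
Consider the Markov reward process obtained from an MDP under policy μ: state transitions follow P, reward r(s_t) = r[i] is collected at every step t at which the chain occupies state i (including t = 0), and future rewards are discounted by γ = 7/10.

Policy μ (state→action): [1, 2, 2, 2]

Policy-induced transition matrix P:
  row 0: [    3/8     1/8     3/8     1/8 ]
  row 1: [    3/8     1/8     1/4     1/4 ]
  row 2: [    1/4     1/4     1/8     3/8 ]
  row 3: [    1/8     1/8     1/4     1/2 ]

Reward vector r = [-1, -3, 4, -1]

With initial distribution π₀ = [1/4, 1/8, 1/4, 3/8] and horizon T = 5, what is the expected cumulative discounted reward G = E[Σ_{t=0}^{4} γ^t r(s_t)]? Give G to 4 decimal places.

t=0: π = [0.2500, 0.1250, 0.2500, 0.3750], E[r] = 0.0000, γ^t·E[r] = 0.000000, running G = 0.000000
t=1: π = [0.2500, 0.1563, 0.2500, 0.3438], E[r] = -0.0625, γ^t·E[r] = -0.043750, running G = -0.043750
t=2: π = [0.2578, 0.1563, 0.2500, 0.3359], E[r] = -0.0625, γ^t·E[r] = -0.030625, running G = -0.074375
t=3: π = [0.2598, 0.1563, 0.2510, 0.3330], E[r] = -0.0576, γ^t·E[r] = -0.019763, running G = -0.094138
t=4: π = [0.2604, 0.1564, 0.2511, 0.3322], E[r] = -0.0573, γ^t·E[r] = -0.013746, running G = -0.107884

G = -0.1079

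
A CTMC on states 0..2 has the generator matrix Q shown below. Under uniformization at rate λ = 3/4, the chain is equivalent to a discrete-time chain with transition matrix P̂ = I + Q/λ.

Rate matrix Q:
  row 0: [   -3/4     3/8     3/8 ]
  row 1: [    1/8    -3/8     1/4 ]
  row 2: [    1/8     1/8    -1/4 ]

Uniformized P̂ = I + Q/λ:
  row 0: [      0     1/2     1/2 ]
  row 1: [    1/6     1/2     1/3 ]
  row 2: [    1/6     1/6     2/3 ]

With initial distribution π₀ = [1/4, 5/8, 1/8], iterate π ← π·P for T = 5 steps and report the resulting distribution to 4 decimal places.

π = [0.1428, 0.3230, 0.5342]

t=0: π = [0.2500, 0.6250, 0.1250]
t=1: π = [0.1250, 0.4583, 0.4167]
t=2: π = [0.1458, 0.3611, 0.4931]
t=3: π = [0.1424, 0.3356, 0.5220]
t=4: π = [0.1429, 0.3260, 0.5311]
t=5: π = [0.1428, 0.3230, 0.5342]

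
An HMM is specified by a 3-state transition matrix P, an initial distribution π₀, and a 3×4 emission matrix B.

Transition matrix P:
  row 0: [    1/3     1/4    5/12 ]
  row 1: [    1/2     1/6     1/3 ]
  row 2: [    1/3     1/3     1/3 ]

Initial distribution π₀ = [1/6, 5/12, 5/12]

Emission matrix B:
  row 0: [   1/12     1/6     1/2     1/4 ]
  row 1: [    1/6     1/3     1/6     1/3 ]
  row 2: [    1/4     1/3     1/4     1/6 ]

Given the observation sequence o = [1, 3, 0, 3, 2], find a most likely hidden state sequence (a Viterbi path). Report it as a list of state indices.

path = [1, 0, 2, 1, 0]

t=0: δ = [2.778e-02, 1.389e-01, 1.389e-01]  (obs o_0=1)
t=1: δ = [1.736e-02, 1.543e-02, 7.716e-03]  ψ = [1, 2, 1]  (obs o_1=3)
t=2: δ = [6.430e-04, 7.234e-04, 1.808e-03]  ψ = [1, 0, 0]  (obs o_2=0)
t=3: δ = [1.507e-04, 2.009e-04, 1.005e-04]  ψ = [2, 2, 2]  (obs o_3=3)
t=4: δ = [5.023e-05, 6.279e-06, 1.674e-05]  ψ = [1, 0, 1]  (obs o_4=2)
backtrack: best end state = 0; path = [1, 0, 2, 1, 0]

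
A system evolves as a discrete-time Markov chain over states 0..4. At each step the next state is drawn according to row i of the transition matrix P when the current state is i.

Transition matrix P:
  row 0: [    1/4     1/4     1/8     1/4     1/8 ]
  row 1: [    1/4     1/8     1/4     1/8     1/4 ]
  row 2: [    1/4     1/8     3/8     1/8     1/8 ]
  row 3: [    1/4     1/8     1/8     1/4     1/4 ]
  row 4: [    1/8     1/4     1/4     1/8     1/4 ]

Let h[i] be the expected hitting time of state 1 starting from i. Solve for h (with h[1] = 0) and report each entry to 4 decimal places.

h = [4.9982, 0.0000, 5.7268, 5.6248, 5.0128]

First-step conditioning: h[1] = 0; for i ≠ 1, h[i] = 1 + Σ_k P[i][k]·h[k].
  h[0] = 1 + 1/4·h[0] + 1/8·h[2] + 1/4·h[3] + 1/8·h[4]
  h[2] = 1 + 1/4·h[0] + 3/8·h[2] + 1/8·h[3] + 1/8·h[4]
  h[3] = 1 + 1/4·h[0] + 1/8·h[2] + 1/4·h[3] + 1/4·h[4]
  h[4] = 1 + 1/8·h[0] + 1/4·h[2] + 1/8·h[3] + 1/4·h[4]
Solving the 4×4 linear system over states ≠ 1 gives exactly h = [2744/549, 0, 1048/183, 3088/549, 2752/549] (h[1] = 0 is the target).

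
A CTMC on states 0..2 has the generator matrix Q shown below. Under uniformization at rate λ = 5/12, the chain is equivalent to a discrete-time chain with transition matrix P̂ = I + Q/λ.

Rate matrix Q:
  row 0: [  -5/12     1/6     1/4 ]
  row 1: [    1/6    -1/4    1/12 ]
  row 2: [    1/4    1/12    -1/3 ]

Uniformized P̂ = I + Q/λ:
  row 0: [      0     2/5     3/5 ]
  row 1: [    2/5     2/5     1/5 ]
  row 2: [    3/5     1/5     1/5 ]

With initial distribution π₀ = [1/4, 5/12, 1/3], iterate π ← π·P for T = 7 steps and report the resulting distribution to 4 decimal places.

π = [0.3343, 0.3331, 0.3326]

t=0: π = [0.2500, 0.4167, 0.3333]
t=1: π = [0.3667, 0.3333, 0.3000]
t=2: π = [0.3133, 0.3400, 0.3467]
t=3: π = [0.3440, 0.3307, 0.3253]
t=4: π = [0.3275, 0.3349, 0.3376]
t=5: π = [0.3365, 0.3325, 0.3310]
t=6: π = [0.3316, 0.3338, 0.3346]
t=7: π = [0.3343, 0.3331, 0.3326]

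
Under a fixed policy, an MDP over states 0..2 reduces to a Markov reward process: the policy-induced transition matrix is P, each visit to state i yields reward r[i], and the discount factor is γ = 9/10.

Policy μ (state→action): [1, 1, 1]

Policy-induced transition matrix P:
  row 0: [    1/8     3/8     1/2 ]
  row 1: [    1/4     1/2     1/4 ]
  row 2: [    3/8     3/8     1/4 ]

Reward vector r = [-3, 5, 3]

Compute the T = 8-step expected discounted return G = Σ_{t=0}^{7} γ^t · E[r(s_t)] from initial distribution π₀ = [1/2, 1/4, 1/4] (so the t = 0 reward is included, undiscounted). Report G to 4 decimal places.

t=0: π = [0.5000, 0.2500, 0.2500], E[r] = 0.5000, γ^t·E[r] = 0.500000, running G = 0.500000
t=1: π = [0.2188, 0.4063, 0.3750], E[r] = 2.5000, γ^t·E[r] = 2.250000, running G = 2.750000
t=2: π = [0.2695, 0.4258, 0.3047], E[r] = 2.2344, γ^t·E[r] = 1.809844, running G = 4.559844
t=3: π = [0.2544, 0.4282, 0.3174], E[r] = 2.3301, γ^t·E[r] = 1.698627, running G = 6.258471
t=4: π = [0.2579, 0.4285, 0.3136], E[r] = 2.3098, γ^t·E[r] = 1.515469, running G = 7.773940
t=5: π = [0.2570, 0.4286, 0.3145], E[r] = 2.3153, γ^t·E[r] = 1.367184, running G = 9.141124
t=6: π = [0.2572, 0.4286, 0.3142], E[r] = 2.3140, γ^t·E[r] = 1.229762, running G = 10.370886
t=7: π = [0.2571, 0.4286, 0.3143], E[r] = 2.3144, γ^t·E[r] = 1.106948, running G = 11.477834

G = 11.4778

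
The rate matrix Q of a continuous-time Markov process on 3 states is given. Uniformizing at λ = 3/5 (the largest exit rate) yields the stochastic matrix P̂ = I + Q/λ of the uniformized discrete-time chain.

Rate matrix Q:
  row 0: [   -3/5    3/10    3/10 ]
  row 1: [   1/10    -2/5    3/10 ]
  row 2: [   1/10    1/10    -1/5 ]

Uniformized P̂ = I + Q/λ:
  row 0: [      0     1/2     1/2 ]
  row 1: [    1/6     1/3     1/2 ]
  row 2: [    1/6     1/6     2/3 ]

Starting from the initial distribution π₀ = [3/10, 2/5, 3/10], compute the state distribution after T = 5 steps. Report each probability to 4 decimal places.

π = [0.1428, 0.2572, 0.6000]

t=0: π = [0.3000, 0.4000, 0.3000]
t=1: π = [0.1167, 0.3333, 0.5500]
t=2: π = [0.1472, 0.2611, 0.5917]
t=3: π = [0.1421, 0.2593, 0.5986]
t=4: π = [0.1430, 0.2573, 0.5998]
t=5: π = [0.1428, 0.2572, 0.6000]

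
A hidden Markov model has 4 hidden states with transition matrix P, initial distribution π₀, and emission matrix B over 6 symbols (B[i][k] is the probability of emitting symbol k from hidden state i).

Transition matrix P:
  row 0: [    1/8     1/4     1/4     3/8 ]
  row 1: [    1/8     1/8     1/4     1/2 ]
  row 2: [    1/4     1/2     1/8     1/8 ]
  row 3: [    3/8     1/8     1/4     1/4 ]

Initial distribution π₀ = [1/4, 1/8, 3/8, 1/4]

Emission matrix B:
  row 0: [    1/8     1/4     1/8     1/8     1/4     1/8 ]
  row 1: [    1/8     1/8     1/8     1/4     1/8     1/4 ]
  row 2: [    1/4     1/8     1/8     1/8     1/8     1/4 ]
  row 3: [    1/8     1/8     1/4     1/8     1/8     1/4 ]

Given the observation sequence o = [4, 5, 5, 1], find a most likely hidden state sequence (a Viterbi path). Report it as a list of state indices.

path = [2, 1, 3, 0]

t=0: δ = [6.250e-02, 1.562e-02, 4.688e-02, 3.125e-02]  (obs o_0=4)
t=1: δ = [1.465e-03, 5.859e-03, 3.906e-03, 5.859e-03]  ψ = [2, 2, 0, 0]  (obs o_1=5)
t=2: δ = [2.747e-04, 4.883e-04, 3.662e-04, 7.324e-04]  ψ = [3, 2, 1, 1]  (obs o_2=5)
t=3: δ = [6.866e-05, 2.289e-05, 2.289e-05, 3.052e-05]  ψ = [3, 2, 3, 1]  (obs o_3=1)
backtrack: best end state = 0; path = [2, 1, 3, 0]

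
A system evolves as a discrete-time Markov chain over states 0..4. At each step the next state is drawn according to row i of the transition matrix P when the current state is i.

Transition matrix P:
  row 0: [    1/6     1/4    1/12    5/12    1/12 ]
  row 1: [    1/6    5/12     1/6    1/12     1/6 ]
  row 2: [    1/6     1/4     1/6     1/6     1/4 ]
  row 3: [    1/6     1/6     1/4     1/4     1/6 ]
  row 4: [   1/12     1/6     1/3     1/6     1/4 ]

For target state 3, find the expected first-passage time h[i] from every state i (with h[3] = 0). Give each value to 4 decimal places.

First-step conditioning: h[3] = 0; for i ≠ 3, h[i] = 1 + Σ_k P[i][k]·h[k].
  h[0] = 1 + 1/6·h[0] + 1/4·h[1] + 1/12·h[2] + 1/12·h[4]
  h[1] = 1 + 1/6·h[0] + 5/12·h[1] + 1/6·h[2] + 1/6·h[4]
  h[2] = 1 + 1/6·h[0] + 1/4·h[1] + 1/6·h[2] + 1/4·h[4]
  h[4] = 1 + 1/12·h[0] + 1/6·h[1] + 1/3·h[2] + 1/4·h[4]
Solving the 4×4 linear system over states ≠ 3 gives exactly h = [972/235, 1428/235, 16896/3055, 0, 17112/3055] (h[3] = 0 is the target).

h = [4.1362, 6.0766, 5.5306, 0.0000, 5.6013]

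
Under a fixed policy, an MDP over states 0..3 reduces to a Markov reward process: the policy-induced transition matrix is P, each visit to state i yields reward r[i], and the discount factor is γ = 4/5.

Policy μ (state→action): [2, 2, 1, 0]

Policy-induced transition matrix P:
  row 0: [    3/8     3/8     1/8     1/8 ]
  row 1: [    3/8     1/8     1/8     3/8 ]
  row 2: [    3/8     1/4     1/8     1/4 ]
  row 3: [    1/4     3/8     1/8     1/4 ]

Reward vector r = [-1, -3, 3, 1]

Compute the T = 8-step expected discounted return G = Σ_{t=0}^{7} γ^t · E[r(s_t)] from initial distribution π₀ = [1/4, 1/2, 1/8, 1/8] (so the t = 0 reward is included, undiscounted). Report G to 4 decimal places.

t=0: π = [0.2500, 0.5000, 0.1250, 0.1250], E[r] = -1.2500, γ^t·E[r] = -1.250000, running G = -1.250000
t=1: π = [0.3594, 0.2344, 0.1250, 0.2813], E[r] = -0.4063, γ^t·E[r] = -0.325000, running G = -1.575000
t=2: π = [0.3398, 0.3008, 0.1250, 0.2344], E[r] = -0.6328, γ^t·E[r] = -0.405000, running G = -1.980000
t=3: π = [0.3457, 0.2842, 0.1250, 0.2451], E[r] = -0.5781, γ^t·E[r] = -0.296000, running G = -2.276000
t=4: π = [0.3444, 0.2883, 0.1250, 0.2423], E[r] = -0.5920, γ^t·E[r] = -0.242500, running G = -2.518500
t=5: π = [0.3447, 0.2873, 0.1250, 0.2430], E[r] = -0.5886, γ^t·E[r] = -0.192870, running G = -2.711370
t=6: π = [0.3446, 0.2876, 0.1250, 0.2428], E[r] = -0.5895, γ^t·E[r] = -0.154523, running G = -2.865893
t=7: π = [0.3446, 0.2875, 0.1250, 0.2429], E[r] = -0.5892, γ^t·E[r] = -0.123573, running G = -2.989466

G = -2.9895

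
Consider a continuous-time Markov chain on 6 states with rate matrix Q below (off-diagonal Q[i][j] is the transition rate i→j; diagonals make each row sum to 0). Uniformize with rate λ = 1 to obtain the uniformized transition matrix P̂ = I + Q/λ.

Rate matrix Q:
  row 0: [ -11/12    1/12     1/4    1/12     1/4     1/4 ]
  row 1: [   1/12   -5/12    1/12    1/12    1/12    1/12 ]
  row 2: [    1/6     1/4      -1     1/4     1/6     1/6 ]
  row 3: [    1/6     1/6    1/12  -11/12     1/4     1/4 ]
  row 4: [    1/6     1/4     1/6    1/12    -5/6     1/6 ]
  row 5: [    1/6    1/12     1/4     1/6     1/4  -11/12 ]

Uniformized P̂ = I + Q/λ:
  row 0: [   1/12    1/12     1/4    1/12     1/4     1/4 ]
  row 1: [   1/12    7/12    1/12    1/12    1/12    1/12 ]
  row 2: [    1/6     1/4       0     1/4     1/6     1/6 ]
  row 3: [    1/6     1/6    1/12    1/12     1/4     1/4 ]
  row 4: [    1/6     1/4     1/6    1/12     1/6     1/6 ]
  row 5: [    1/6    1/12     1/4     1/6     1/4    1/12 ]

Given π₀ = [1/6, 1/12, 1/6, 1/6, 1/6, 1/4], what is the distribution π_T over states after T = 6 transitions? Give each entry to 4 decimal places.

π = [0.1317, 0.2886, 0.1341, 0.1183, 0.1762, 0.1510]

t=0: π = [0.1667, 0.0833, 0.1667, 0.1667, 0.1667, 0.2500]
t=1: π = [0.1458, 0.1944, 0.1528, 0.1319, 0.2083, 0.1667]
t=2: π = [0.1383, 0.2517, 0.1400, 0.1227, 0.1875, 0.1597]
t=3: π = [0.1342, 0.2740, 0.1370, 0.1200, 0.1807, 0.1541]
t=4: π = [0.1327, 0.2833, 0.1350, 0.1190, 0.1779, 0.1522]
t=5: π = [0.1320, 0.2870, 0.1344, 0.1185, 0.1767, 0.1513]
t=6: π = [0.1317, 0.2886, 0.1341, 0.1183, 0.1762, 0.1510]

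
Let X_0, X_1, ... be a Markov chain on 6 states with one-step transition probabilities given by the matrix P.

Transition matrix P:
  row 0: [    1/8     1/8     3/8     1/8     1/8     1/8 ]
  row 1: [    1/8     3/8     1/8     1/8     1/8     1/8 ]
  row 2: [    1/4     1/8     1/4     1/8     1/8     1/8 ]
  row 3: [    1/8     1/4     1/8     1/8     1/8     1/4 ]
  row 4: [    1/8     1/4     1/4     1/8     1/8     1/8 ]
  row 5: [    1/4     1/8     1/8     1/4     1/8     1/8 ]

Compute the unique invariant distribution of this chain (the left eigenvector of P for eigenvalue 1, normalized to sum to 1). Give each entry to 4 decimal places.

Balance equations π_j = Σ_i π_i·P[i][j]:
  π_0 = 1/8·π_0 + 1/8·π_1 + 1/4·π_2 + 1/8·π_3 + 1/8·π_4 + 1/4·π_5
  π_1 = 1/8·π_0 + 3/8·π_1 + 1/8·π_2 + 1/4·π_3 + 1/4·π_4 + 1/8·π_5
  π_2 = 3/8·π_0 + 1/8·π_1 + 1/4·π_2 + 1/8·π_3 + 1/4·π_4 + 1/8·π_5
  π_3 = 1/8·π_0 + 1/8·π_1 + 1/8·π_2 + 1/8·π_3 + 1/8·π_4 + 1/4·π_5
  π_4 = 1/8·π_0 + 1/8·π_1 + 1/8·π_2 + 1/8·π_3 + 1/8·π_4 + 1/8·π_5
  normalize: π_0 + π_1 + π_2 + π_3 + π_4 + π_5 = 1
Solving the linear system gives exactly π = [73/432, 71/336, 79/378, 1/7, 1/8, 1/7].

π = [0.1690, 0.2113, 0.2090, 0.1429, 0.1250, 0.1429]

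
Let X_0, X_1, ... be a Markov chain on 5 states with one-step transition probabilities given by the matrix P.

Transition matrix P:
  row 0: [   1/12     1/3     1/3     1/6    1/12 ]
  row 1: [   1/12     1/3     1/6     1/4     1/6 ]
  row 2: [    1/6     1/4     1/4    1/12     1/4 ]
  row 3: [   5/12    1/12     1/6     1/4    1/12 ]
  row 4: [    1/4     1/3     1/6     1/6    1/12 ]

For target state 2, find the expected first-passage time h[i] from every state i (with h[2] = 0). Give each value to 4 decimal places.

h = [4.2725, 5.0901, 0.0000, 4.8264, 4.9846]

First-step conditioning: h[2] = 0; for i ≠ 2, h[i] = 1 + Σ_k P[i][k]·h[k].
  h[0] = 1 + 1/12·h[0] + 1/3·h[1] + 1/6·h[3] + 1/12·h[4]
  h[1] = 1 + 1/12·h[0] + 1/3·h[1] + 1/4·h[3] + 1/6·h[4]
  h[3] = 1 + 5/12·h[0] + 1/12·h[1] + 1/4·h[3] + 1/12·h[4]
  h[4] = 1 + 1/4·h[0] + 1/3·h[1] + 1/6·h[3] + 1/12·h[4]
Solving the 4×4 linear system over states ≠ 2 gives exactly h = [1944/455, 2316/455, 0, 2196/455, 324/65] (h[2] = 0 is the target).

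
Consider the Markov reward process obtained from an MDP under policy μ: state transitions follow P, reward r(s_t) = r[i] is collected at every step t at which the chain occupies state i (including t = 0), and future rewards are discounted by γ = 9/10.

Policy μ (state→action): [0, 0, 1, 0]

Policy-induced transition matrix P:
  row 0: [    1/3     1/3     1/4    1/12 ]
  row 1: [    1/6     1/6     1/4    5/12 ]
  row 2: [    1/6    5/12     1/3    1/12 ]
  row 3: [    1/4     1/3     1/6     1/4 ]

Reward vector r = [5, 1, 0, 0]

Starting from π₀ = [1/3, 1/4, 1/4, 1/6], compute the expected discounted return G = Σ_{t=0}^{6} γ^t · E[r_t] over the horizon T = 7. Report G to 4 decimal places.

t=0: π = [0.3333, 0.2500, 0.2500, 0.1667], E[r] = 1.9167, γ^t·E[r] = 1.916667, running G = 1.916667
t=1: π = [0.2361, 0.3125, 0.2569, 0.1944], E[r] = 1.4931, γ^t·E[r] = 1.343750, running G = 3.260417
t=2: π = [0.2222, 0.3027, 0.2552, 0.2199], E[r] = 1.4138, γ^t·E[r] = 1.145156, running G = 4.405573
t=3: π = [0.2220, 0.3042, 0.2529, 0.2209], E[r] = 1.4143, γ^t·E[r] = 1.031027, running G = 5.436600
t=4: π = [0.2221, 0.3037, 0.2527, 0.2215], E[r] = 1.4141, γ^t·E[r] = 0.927795, running G = 6.364396
t=5: π = [0.2221, 0.3038, 0.2526, 0.2215], E[r] = 1.4145, γ^t·E[r] = 0.835232, running G = 7.199627
t=6: π = [0.2221, 0.3038, 0.2526, 0.2215], E[r] = 1.4145, γ^t·E[r] = 0.751720, running G = 7.951348

G = 7.9513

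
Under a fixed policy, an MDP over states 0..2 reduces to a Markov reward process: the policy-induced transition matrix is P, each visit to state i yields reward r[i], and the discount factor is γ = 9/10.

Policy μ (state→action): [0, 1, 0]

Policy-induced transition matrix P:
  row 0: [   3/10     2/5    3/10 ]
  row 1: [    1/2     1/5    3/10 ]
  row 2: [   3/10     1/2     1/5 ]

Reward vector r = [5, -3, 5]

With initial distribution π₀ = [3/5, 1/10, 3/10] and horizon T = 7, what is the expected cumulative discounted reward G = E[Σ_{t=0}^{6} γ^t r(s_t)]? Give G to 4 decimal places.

G = 12.9453

t=0: π = [0.6000, 0.1000, 0.3000], E[r] = 4.2000, γ^t·E[r] = 4.200000, running G = 4.200000
t=1: π = [0.3200, 0.4100, 0.2700], E[r] = 1.7200, γ^t·E[r] = 1.548000, running G = 5.748000
t=2: π = [0.3820, 0.3450, 0.2730], E[r] = 2.2400, γ^t·E[r] = 1.814400, running G = 7.562400
t=3: π = [0.3690, 0.3583, 0.2727], E[r] = 2.1336, γ^t·E[r] = 1.555394, running G = 9.117794
t=4: π = [0.3717, 0.3556, 0.2727], E[r] = 2.1551, γ^t·E[r] = 1.413974, running G = 10.531769
t=5: π = [0.3711, 0.3562, 0.2727], E[r] = 2.1508, γ^t·E[r] = 1.270021, running G = 11.801790
t=6: π = [0.3712, 0.3560, 0.2727], E[r] = 2.1517, γ^t·E[r] = 1.143480, running G = 12.945270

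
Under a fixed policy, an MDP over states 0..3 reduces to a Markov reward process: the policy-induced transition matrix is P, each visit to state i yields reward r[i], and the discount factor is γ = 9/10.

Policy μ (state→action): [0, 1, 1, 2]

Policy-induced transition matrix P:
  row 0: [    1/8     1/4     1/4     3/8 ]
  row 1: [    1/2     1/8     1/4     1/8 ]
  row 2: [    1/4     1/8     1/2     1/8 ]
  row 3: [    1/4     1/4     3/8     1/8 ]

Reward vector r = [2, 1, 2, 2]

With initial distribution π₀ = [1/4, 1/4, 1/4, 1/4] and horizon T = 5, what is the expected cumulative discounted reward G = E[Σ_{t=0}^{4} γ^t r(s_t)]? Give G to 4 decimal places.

G = 7.3708

t=0: π = [0.2500, 0.2500, 0.2500, 0.2500], E[r] = 1.7500, γ^t·E[r] = 1.750000, running G = 1.750000
t=1: π = [0.2813, 0.1875, 0.3438, 0.1875], E[r] = 1.8125, γ^t·E[r] = 1.631250, running G = 3.381250
t=2: π = [0.2617, 0.1836, 0.3594, 0.1953], E[r] = 1.8164, γ^t·E[r] = 1.471289, running G = 4.852539
t=3: π = [0.2632, 0.1821, 0.3643, 0.1904], E[r] = 1.8179, γ^t·E[r] = 1.325228, running G = 6.177767
t=4: π = [0.2626, 0.1817, 0.3649, 0.1908], E[r] = 1.8183, γ^t·E[r] = 1.192986, running G = 7.370753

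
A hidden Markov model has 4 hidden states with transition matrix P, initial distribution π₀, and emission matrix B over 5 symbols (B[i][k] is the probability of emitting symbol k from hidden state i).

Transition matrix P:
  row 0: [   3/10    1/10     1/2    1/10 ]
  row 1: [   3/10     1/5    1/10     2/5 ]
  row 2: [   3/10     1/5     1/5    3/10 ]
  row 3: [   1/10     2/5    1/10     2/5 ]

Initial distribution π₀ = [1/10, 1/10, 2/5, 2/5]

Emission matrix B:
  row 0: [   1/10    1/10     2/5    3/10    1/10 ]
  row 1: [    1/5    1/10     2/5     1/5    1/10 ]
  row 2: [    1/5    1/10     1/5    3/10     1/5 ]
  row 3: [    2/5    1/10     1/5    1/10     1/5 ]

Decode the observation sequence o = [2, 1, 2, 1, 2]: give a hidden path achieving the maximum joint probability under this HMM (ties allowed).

path = [3, 3, 1, 3, 1]

t=0: δ = [4.000e-02, 4.000e-02, 8.000e-02, 8.000e-02]  (obs o_0=2)
t=1: δ = [2.400e-03, 3.200e-03, 2.000e-03, 3.200e-03]  ψ = [2, 3, 0, 3]  (obs o_1=1)
t=2: δ = [3.840e-04, 5.120e-04, 2.400e-04, 2.560e-04]  ψ = [1, 3, 0, 1]  (obs o_2=2)
t=3: δ = [1.536e-05, 1.024e-05, 1.920e-05, 2.048e-05]  ψ = [1, 1, 0, 1]  (obs o_3=1)
t=4: δ = [2.304e-06, 3.277e-06, 1.536e-06, 1.638e-06]  ψ = [2, 3, 0, 3]  (obs o_4=2)
backtrack: best end state = 1; path = [3, 3, 1, 3, 1]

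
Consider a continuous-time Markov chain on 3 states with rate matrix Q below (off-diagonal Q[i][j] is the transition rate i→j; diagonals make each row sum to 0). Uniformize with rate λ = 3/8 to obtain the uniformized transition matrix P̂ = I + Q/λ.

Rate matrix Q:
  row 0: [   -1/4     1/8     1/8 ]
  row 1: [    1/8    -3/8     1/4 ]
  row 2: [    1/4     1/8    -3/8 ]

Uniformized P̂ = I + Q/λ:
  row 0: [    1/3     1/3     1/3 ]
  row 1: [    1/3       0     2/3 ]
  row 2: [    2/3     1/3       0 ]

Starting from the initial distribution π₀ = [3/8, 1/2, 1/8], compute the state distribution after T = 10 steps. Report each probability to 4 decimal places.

t=0: π = [0.3750, 0.5000, 0.1250]
t=1: π = [0.3750, 0.1667, 0.4583]
t=2: π = [0.4861, 0.2778, 0.2361]
t=3: π = [0.4120, 0.2407, 0.3472]
t=4: π = [0.4491, 0.2531, 0.2978]
t=5: π = [0.4326, 0.2490, 0.3184]
t=6: π = [0.4395, 0.2503, 0.3102]
t=7: π = [0.4367, 0.2499, 0.3134]
t=8: π = [0.4378, 0.2500, 0.3122]
t=9: π = [0.4374, 0.2500, 0.3126]
t=10: π = [0.4375, 0.2500, 0.3125]

π = [0.4375, 0.2500, 0.3125]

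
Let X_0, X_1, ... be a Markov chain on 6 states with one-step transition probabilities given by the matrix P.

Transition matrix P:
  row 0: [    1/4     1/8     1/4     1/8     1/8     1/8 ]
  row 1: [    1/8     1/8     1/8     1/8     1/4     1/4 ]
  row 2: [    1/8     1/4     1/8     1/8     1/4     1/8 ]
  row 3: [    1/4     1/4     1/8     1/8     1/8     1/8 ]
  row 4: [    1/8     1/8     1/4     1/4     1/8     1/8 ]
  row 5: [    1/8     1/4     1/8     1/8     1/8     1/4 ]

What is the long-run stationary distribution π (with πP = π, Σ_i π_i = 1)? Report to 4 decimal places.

π = [0.1637, 0.1853, 0.1666, 0.1461, 0.1690, 0.1693]

Balance equations π_j = Σ_i π_i·P[i][j]:
  π_0 = 1/4·π_0 + 1/8·π_1 + 1/8·π_2 + 1/4·π_3 + 1/8·π_4 + 1/8·π_5
  π_1 = 1/8·π_0 + 1/8·π_1 + 1/4·π_2 + 1/4·π_3 + 1/8·π_4 + 1/4·π_5
  π_2 = 1/4·π_0 + 1/8·π_1 + 1/8·π_2 + 1/8·π_3 + 1/4·π_4 + 1/8·π_5
  π_3 = 1/8·π_0 + 1/8·π_1 + 1/8·π_2 + 1/8·π_3 + 1/4·π_4 + 1/8·π_5
  π_4 = 1/8·π_0 + 1/4·π_1 + 1/4·π_2 + 1/8·π_3 + 1/8·π_4 + 1/8·π_5
  normalize: π_0 + π_1 + π_2 + π_3 + π_4 + π_5 = 1
Solving the linear system gives exactly π = [5272/32199, 5965/32199, 1788/10733, 4705/32199, 5441/32199, 5452/32199].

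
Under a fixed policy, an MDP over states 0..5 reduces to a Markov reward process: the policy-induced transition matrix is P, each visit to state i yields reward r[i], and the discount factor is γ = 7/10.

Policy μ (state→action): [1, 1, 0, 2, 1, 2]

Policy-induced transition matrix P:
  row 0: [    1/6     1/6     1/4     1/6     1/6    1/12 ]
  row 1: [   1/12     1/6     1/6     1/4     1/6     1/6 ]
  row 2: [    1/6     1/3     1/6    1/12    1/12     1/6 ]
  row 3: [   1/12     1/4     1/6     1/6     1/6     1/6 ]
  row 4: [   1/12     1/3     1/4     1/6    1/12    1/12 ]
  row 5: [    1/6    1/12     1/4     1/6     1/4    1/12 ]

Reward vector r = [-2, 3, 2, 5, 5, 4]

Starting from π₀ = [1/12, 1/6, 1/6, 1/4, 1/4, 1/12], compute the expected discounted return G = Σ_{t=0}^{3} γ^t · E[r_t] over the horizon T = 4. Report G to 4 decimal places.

t=0: π = [0.0833, 0.1667, 0.1667, 0.2500, 0.2500, 0.0833], E[r] = 3.5000, γ^t·E[r] = 3.500000, running G = 3.500000
t=1: π = [0.1111, 0.2500, 0.2014, 0.1667, 0.1389, 0.1319], E[r] = 2.9861, γ^t·E[r] = 2.090278, running G = 5.590278
t=2: π = [0.1204, 0.2263, 0.1985, 0.1707, 0.1493, 0.1348], E[r] = 2.9745, γ^t·E[r] = 1.457523, running G = 7.047801
t=3: π = [0.1211, 0.2276, 0.2004, 0.1690, 0.1489, 0.1330], E[r] = 2.9627, γ^t·E[r] = 1.016197, running G = 8.063998

G = 8.0640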